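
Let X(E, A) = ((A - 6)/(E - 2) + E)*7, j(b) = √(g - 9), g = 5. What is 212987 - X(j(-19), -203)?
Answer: 850485/4 - 1519*I/4 ≈ 2.1262e+5 - 379.75*I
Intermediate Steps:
j(b) = 2*I (j(b) = √(5 - 9) = √(-4) = 2*I)
X(E, A) = 7*E + 7*(-6 + A)/(-2 + E) (X(E, A) = ((-6 + A)/(-2 + E) + E)*7 = (E + (-6 + A)/(-2 + E))*7 = 7*E + 7*(-6 + A)/(-2 + E))
212987 - X(j(-19), -203) = 212987 - 7*(-6 - 203 + (2*I)² - 4*I)/(-2 + 2*I) = 212987 - 7*(-2 - 2*I)/8*(-6 - 203 - 4 - 4*I) = 212987 - 7*(-2 - 2*I)/8*(-213 - 4*I) = 212987 - 7*(-213 - 4*I)*(-2 - 2*I)/8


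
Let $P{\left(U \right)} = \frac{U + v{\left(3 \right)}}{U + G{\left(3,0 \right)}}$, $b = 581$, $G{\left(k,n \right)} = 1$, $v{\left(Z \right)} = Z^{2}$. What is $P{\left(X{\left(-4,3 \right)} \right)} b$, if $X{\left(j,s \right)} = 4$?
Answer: $\frac{7553}{5} \approx 1510.6$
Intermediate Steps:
$P{\left(U \right)} = \frac{9 + U}{1 + U}$ ($P{\left(U \right)} = \frac{U + 3^{2}}{U + 1} = \frac{U + 9}{1 + U} = \frac{9 + U}{1 + U}$)
$P{\left(X{\left(-4,3 \right)} \right)} b = \frac{9 + 4}{1 + 4} \cdot 581 = \frac{1}{5} \cdot 13 \cdot 581 = \frac{13}{5} \cdot 581 = \frac{7553}{5}$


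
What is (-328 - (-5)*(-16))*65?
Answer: -26520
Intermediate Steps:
(-328 - (-5)*(-16))*65 = (-328 - 1*80)*65 = (-328 - 80)*65 = -408*65 = -26520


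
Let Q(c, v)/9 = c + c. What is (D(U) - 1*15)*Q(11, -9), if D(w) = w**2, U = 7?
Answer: 6732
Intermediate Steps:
Q(c, v) = 18*c (Q(c, v) = 9*(c + c) = 9*(2*c) = 18*c)
(D(U) - 1*15)*Q(11, -9) = (7**2 - 1*15)*(18*11) = (49 - 15)*198 = 34*198 = 6732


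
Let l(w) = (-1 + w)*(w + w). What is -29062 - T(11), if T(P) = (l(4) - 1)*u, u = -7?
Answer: -28901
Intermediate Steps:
l(w) = 2*w*(-1 + w) (l(w) = (-1 + w)*(2*w) = 2*w*(-1 + w))
T(P) = -161 (T(P) = (2*4*(-1 + 4) - 1)*(-7) = (2*4*3 - 1)*(-7) = (24 - 1)*(-7) = 23*(-7) = -161)
-29062 - T(11) = -29062 - 1*(-161) = -29062 + 161 = -28901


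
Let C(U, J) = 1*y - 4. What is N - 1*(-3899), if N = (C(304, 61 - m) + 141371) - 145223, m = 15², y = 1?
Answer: 44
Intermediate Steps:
m = 225
C(U, J) = -3 (C(U, J) = 1*1 - 4 = 1 - 4 = -3)
N = -3855 (N = (-3 + 141371) - 145223 = 141368 - 145223 = -3855)
N - 1*(-3899) = -3855 - 1*(-3899) = -3855 + 3899 = 44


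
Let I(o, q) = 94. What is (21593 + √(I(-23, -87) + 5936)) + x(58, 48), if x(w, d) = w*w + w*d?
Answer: 27741 + 3*√670 ≈ 27819.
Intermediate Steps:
x(w, d) = w² + d*w
(21593 + √(I(-23, -87) + 5936)) + x(58, 48) = (21593 + √(94 + 5936)) + 58*(48 + 58) = (21593 + √6030) + 58*106 = (21593 + 3*√670) + 6148 = 27741 + 3*√670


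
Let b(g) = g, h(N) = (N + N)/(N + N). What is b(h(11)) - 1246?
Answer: -1245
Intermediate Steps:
h(N) = 1 (h(N) = (2*N)/((2*N)) = (2*N)*(1/(2*N)) = 1)
b(h(11)) - 1246 = 1 - 1246 = -1245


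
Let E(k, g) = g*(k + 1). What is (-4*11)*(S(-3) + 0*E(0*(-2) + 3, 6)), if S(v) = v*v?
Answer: -396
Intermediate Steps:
S(v) = v²
E(k, g) = g*(1 + k)
(-4*11)*(S(-3) + 0*E(0*(-2) + 3, 6)) = (-4*11)*((-3)² + 0*(6*(1 + (0*(-2) + 3)))) = -44*(9 + 0*(6*(1 + (0 + 3)))) = -44*(9 + 0*(6*(1 + 3))) = -44*(9 + 0*(6*4)) = -44*(9 + 0*24) = -44*(9 + 0) = -44*9 = -396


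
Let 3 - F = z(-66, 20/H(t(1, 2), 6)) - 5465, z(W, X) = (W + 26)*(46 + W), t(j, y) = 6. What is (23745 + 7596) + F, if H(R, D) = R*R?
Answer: 36009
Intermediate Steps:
H(R, D) = R²
z(W, X) = (26 + W)*(46 + W)
F = 4668 (F = 3 - ((1196 + (-66)² + 72*(-66)) - 5465) = 3 - ((1196 + 4356 - 4752) - 5465) = 3 - (800 - 5465) = 3 - 1*(-4665) = 3 + 4665 = 4668)
(23745 + 7596) + F = (23745 + 7596) + 4668 = 31341 + 4668 = 36009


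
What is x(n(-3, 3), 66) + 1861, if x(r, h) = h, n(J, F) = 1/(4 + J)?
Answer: 1927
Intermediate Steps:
x(n(-3, 3), 66) + 1861 = 66 + 1861 = 1927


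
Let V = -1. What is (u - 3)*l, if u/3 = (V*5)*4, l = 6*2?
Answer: -756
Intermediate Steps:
l = 12
u = -60 (u = 3*(-1*5*4) = 3*(-5*4) = 3*(-20) = -60)
(u - 3)*l = (-60 - 3)*12 = -63*12 = -756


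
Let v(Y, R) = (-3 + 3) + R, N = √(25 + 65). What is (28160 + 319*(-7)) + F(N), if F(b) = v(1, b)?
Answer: 25927 + 3*√10 ≈ 25937.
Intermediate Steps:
N = 3*√10 (N = √90 = 3*√10 ≈ 9.4868)
v(Y, R) = R (v(Y, R) = 0 + R = R)
F(b) = b
(28160 + 319*(-7)) + F(N) = (28160 + 319*(-7)) + 3*√10 = (28160 - 2233) + 3*√10 = 25927 + 3*√10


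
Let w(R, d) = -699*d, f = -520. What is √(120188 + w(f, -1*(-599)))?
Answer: I*√298513 ≈ 546.36*I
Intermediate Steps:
√(120188 + w(f, -1*(-599))) = √(120188 - (-699)*(-599)) = √(120188 - 699*599) = √(120188 - 418701) = √(-298513) = I*√298513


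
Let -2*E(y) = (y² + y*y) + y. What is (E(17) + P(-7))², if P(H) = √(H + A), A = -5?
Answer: 353977/4 - 1190*I*√3 ≈ 88494.0 - 2061.1*I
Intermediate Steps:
E(y) = -y² - y/2 (E(y) = -((y² + y*y) + y)/2 = -((y² + y²) + y)/2 = -(2*y² + y)/2 = -(y + 2*y²)/2 = -y² - y/2)
P(H) = √(-5 + H) (P(H) = √(H - 5) = √(-5 + H))
(E(17) + P(-7))² = (-1*17*(½ + 17) + √(-5 - 7))² = (-1*17*35/2 + √(-12))² = (-595/2 + 2*I*√3)²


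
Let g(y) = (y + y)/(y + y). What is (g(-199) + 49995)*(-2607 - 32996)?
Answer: -1780007588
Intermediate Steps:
g(y) = 1 (g(y) = (2*y)/((2*y)) = (2*y)*(1/(2*y)) = 1)
(g(-199) + 49995)*(-2607 - 32996) = (1 + 49995)*(-2607 - 32996) = 49996*(-35603) = -1780007588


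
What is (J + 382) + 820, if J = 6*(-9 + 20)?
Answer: 1268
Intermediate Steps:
J = 66 (J = 6*11 = 66)
(J + 382) + 820 = (66 + 382) + 820 = 448 + 820 = 1268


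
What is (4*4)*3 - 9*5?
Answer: 3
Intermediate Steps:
(4*4)*3 - 9*5 = 16*3 - 45 = 48 - 45 = 3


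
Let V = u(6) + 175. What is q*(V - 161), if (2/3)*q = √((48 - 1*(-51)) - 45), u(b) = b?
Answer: 90*√6 ≈ 220.45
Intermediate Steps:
q = 9*√6/2 (q = 3*√((48 - 1*(-51)) - 45)/2 = 3*√((48 + 51) - 45)/2 = 3*√(99 - 45)/2 = 3*√54/2 = 3*(3*√6)/2 = 9*√6/2 ≈ 11.023)
V = 181 (V = 6 + 175 = 181)
q*(V - 161) = (9*√6/2)*(181 - 161) = (9*√6/2)*20 = 90*√6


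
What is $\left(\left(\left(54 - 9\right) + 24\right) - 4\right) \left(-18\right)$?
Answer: $-1170$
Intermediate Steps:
$\left(\left(\left(54 - 9\right) + 24\right) - 4\right) \left(-18\right) = \left(\left(45 + 24\right) - 4\right) \left(-18\right) = \left(69 - 4\right) \left(-18\right) = 65 \left(-18\right) = -1170$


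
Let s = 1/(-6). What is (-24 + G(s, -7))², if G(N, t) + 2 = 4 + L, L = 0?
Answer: 484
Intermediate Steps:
s = -⅙ ≈ -0.16667
G(N, t) = 2 (G(N, t) = -2 + (4 + 0) = -2 + 4 = 2)
(-24 + G(s, -7))² = (-24 + 2)² = (-22)² = 484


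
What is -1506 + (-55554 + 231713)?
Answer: 174653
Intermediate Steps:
-1506 + (-55554 + 231713) = -1506 + 176159 = 174653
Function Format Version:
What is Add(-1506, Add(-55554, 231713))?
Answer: 174653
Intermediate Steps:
Add(-1506, Add(-55554, 231713)) = Add(-1506, 176159) = 174653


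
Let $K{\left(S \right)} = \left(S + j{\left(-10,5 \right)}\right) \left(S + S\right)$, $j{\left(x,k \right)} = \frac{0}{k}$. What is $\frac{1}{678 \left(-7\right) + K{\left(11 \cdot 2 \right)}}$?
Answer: $- \frac{1}{3778} \approx -0.00026469$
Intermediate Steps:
$j{\left(x,k \right)} = 0$
$K{\left(S \right)} = 2 S^{2}$ ($K{\left(S \right)} = \left(S + 0\right) \left(S + S\right) = S 2 S = 2 S^{2}$)
$\frac{1}{678 \left(-7\right) + K{\left(11 \cdot 2 \right)}} = \frac{1}{678 \left(-7\right) + 2 \left(11 \cdot 2\right)^{2}} = \frac{1}{-4746 + 2 \cdot 22^{2}} = \frac{1}{-4746 + 2 \cdot 484} = \frac{1}{-4746 + 968} = \frac{1}{-3778} = - \frac{1}{3778}$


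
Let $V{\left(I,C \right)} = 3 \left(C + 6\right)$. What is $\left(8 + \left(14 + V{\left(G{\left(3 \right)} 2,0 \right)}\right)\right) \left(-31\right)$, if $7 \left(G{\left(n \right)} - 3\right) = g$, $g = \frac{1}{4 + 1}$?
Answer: $-1240$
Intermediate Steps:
$g = \frac{1}{5} \approx 0.2$
$G{\left(n \right)} = \frac{106}{35}$ ($G{\left(n \right)} = 3 + \frac{1}{7} \cdot \frac{1}{5} = 3 + \frac{1}{35} = \frac{106}{35}$)
$V{\left(I,C \right)} = 18 + 3 C$ ($V{\left(I,C \right)} = 3 \left(6 + C\right) = 18 + 3 C$)
$\left(8 + \left(14 + V{\left(G{\left(3 \right)} 2,0 \right)}\right)\right) \left(-31\right) = \left(8 + \left(14 + \left(18 + 3 \cdot 0\right)\right)\right) \left(-31\right) = \left(8 + \left(14 + \left(18 + 0\right)\right)\right) \left(-31\right) = \left(8 + \left(14 + 18\right)\right) \left(-31\right) = \left(8 + 32\right) \left(-31\right) = 40 \left(-31\right) = -1240$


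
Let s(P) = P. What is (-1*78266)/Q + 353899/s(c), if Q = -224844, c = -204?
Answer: -6629675041/3822348 ≈ -1734.5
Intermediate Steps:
(-1*78266)/Q + 353899/s(c) = -1*78266/(-224844) + 353899/(-204) = -78266*(-1/224844) + 353899*(-1/204) = 39133/112422 - 353899/204 = -6629675041/3822348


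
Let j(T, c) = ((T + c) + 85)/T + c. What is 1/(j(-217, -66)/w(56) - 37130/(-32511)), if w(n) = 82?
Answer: 289250367/100752928 ≈ 2.8709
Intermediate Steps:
j(T, c) = c + (85 + T + c)/T (j(T, c) = (85 + T + c)/T + c = c + (85 + T + c)/T)
1/(j(-217, -66)/w(56) - 37130/(-32511)) = 1/(((85 - 66 - 217*(1 - 66))/(-217))/82 - 37130/(-32511)) = 1/(-(85 - 66 - 217*(-65))/217*(1/82) - 37130*(-1/32511)) = 1/(-(85 - 66 + 14105)/217*(1/82) + 37130/32511) = 1/(-1/217*14124*(1/82) + 37130/32511) = 1/(-14124/217*1/82 + 37130/32511) = 1/(-7062/8897 + 37130/32511) = 1/(100752928/289250367) = 289250367/100752928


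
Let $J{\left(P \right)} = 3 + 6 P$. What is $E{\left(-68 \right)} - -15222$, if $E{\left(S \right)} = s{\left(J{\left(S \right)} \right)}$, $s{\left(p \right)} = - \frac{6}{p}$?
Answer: $\frac{2054972}{135} \approx 15222.0$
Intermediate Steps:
$E{\left(S \right)} = - \frac{6}{3 + 6 S}$
$E{\left(-68 \right)} - -15222 = - \frac{2}{1 + 2 \left(-68\right)} - -15222 = - \frac{2}{1 - 136} + 15222 = - \frac{2}{-135} + 15222 = \left(-2\right) \left(- \frac{1}{135}\right) + 15222 = \frac{2}{135} + 15222 = \frac{2054972}{135}$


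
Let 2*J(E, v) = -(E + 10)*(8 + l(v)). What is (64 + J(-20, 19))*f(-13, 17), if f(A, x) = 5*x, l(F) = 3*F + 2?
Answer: 33915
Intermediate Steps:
l(F) = 2 + 3*F
J(E, v) = -(10 + E)*(10 + 3*v)/2 (J(E, v) = (-(E + 10)*(8 + (2 + 3*v)))/2 = (-(10 + E)*(10 + 3*v))/2 = -(10 + E)*(10 + 3*v)/2)
(64 + J(-20, 19))*f(-13, 17) = (64 + (-50 - 15*19 - 5*(-20) - 3/2*(-20)*19))*(5*17) = (64 + (-50 - 285 + 100 + 570))*85 = (64 + 335)*85 = 399*85 = 33915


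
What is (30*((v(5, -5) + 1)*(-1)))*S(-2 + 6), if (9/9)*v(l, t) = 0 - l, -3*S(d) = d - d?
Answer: 0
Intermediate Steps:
S(d) = 0 (S(d) = -(d - d)/3 = -⅓*0 = 0)
v(l, t) = -l (v(l, t) = 0 - l = -l)
(30*((v(5, -5) + 1)*(-1)))*S(-2 + 6) = (30*((-1*5 + 1)*(-1)))*0 = (30*((-5 + 1)*(-1)))*0 = (30*(-4*(-1)))*0 = (30*4)*0 = 120*0 = 0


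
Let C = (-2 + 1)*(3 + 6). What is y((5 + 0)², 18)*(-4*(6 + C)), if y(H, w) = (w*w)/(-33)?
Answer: -1296/11 ≈ -117.82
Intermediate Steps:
C = -9 (C = -1*9 = -9)
y(H, w) = -w²/33 (y(H, w) = w²*(-1/33) = -w²/33)
y((5 + 0)², 18)*(-4*(6 + C)) = (-1/33*18²)*(-4*(6 - 9)) = (-1/33*324)*(-4*(-3)) = -108/11*12 = -1296/11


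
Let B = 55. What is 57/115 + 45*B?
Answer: 284682/115 ≈ 2475.5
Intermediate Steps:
57/115 + 45*B = 57/115 + 45*55 = 57*(1/115) + 2475 = 57/115 + 2475 = 284682/115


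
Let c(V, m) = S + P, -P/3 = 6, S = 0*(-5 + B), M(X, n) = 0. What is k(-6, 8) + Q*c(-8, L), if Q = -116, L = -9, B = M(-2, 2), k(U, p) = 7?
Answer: 2095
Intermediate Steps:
B = 0
S = 0 (S = 0*(-5 + 0) = 0*(-5) = 0)
P = -18 (P = -3*6 = -18)
c(V, m) = -18 (c(V, m) = 0 - 18 = -18)
k(-6, 8) + Q*c(-8, L) = 7 - 116*(-18) = 7 + 2088 = 2095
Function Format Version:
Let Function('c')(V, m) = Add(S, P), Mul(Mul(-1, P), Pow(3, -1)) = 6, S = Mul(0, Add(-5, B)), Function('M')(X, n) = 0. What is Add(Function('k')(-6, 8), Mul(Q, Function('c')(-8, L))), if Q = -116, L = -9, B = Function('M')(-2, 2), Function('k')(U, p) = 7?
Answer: 2095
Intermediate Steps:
B = 0
S = 0 (S = Mul(0, Add(-5, 0)) = Mul(0, -5) = 0)
P = -18 (P = Mul(-3, 6) = -18)
Function('c')(V, m) = -18 (Function('c')(V, m) = Add(0, -18) = -18)
Add(Function('k')(-6, 8), Mul(Q, Function('c')(-8, L))) = Add(7, Mul(-116, -18)) = Add(7, 2088) = 2095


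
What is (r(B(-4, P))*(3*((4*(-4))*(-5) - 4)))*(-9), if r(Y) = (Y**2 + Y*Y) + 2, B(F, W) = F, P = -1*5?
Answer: -69768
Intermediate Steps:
P = -5
r(Y) = 2 + 2*Y**2 (r(Y) = (Y**2 + Y**2) + 2 = 2*Y**2 + 2 = 2 + 2*Y**2)
(r(B(-4, P))*(3*((4*(-4))*(-5) - 4)))*(-9) = ((2 + 2*(-4)**2)*(3*((4*(-4))*(-5) - 4)))*(-9) = ((2 + 2*16)*(3*(-16*(-5) - 4)))*(-9) = ((2 + 32)*(3*(80 - 4)))*(-9) = (34*(3*76))*(-9) = (34*228)*(-9) = 7752*(-9) = -69768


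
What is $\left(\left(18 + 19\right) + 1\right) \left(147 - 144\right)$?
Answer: $114$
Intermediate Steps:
$\left(\left(18 + 19\right) + 1\right) \left(147 - 144\right) = \left(37 + 1\right) 3 = 38 \cdot 3 = 114$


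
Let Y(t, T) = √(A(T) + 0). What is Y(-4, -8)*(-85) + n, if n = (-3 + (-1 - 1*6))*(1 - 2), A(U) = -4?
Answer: 10 - 170*I ≈ 10.0 - 170.0*I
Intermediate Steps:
Y(t, T) = 2*I (Y(t, T) = √(-4 + 0) = √(-4) = 2*I)
n = 10 (n = (-3 + (-1 - 6))*(-1) = (-3 - 7)*(-1) = -10*(-1) = 10)
Y(-4, -8)*(-85) + n = (2*I)*(-85) + 10 = -170*I + 10 = 10 - 170*I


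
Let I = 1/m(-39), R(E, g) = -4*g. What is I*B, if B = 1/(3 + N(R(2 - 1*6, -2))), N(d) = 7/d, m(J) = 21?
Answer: 8/651 ≈ 0.012289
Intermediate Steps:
I = 1/21 ≈ 0.047619
B = 8/31 (B = 1/(3 + 7/((-4*(-2)))) = 1/(3 + 7/8) = 1/(31/8) = 8/31 ≈ 0.25806)
I*B = (1/21)*(8/31) = 8/651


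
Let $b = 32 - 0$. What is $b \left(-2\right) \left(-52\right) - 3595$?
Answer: $-267$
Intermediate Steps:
$b = 32$ ($b = 32 + 0 = 32$)
$b \left(-2\right) \left(-52\right) - 3595 = 32 \left(-2\right) \left(-52\right) - 3595 = \left(-64\right) \left(-52\right) - 3595 = 3328 - 3595 = -267$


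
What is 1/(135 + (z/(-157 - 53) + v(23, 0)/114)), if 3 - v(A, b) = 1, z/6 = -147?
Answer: 285/39677 ≈ 0.0071830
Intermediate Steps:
z = -882 (z = 6*(-147) = -882)
v(A, b) = 2 (v(A, b) = 3 - 1*1 = 3 - 1 = 2)
1/(135 + (z/(-157 - 53) + v(23, 0)/114)) = 1/(135 + (-882/(-157 - 53) + 2/114)) = 1/(135 + (-882/(-210) + 2*(1/114))) = 1/(135 + (-882*(-1/210) + 1/57)) = 1/(135 + (21/5 + 1/57)) = 1/(135 + 1202/285) = 1/(39677/285) = 285/39677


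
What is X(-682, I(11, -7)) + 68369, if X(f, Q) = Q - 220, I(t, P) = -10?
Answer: 68139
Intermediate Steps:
X(f, Q) = -220 + Q
X(-682, I(11, -7)) + 68369 = (-220 - 10) + 68369 = -230 + 68369 = 68139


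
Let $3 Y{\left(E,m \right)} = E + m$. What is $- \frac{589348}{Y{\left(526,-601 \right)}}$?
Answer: $\frac{589348}{25} \approx 23574.0$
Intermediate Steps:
$Y{\left(E,m \right)} = \frac{E}{3} + \frac{m}{3}$ ($Y{\left(E,m \right)} = \frac{E + m}{3} = \frac{E}{3} + \frac{m}{3}$)
$- \frac{589348}{Y{\left(526,-601 \right)}} = - \frac{589348}{\frac{1}{3} \cdot 526 + \frac{1}{3} \left(-601\right)} = - \frac{589348}{\frac{526}{3} - \frac{601}{3}} = - \frac{589348}{-25} = \left(-589348\right) \left(- \frac{1}{25}\right) = \frac{589348}{25}$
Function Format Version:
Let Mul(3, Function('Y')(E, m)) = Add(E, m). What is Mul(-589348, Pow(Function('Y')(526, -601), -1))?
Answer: Rational(589348, 25) ≈ 23574.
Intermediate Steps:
Function('Y')(E, m) = Add(Mul(Rational(1, 3), E), Mul(Rational(1, 3), m)) (Function('Y')(E, m) = Mul(Rational(1, 3), Add(E, m)) = Add(Mul(Rational(1, 3), E), Mul(Rational(1, 3), m)))
Mul(-589348, Pow(Function('Y')(526, -601), -1)) = Mul(-589348, Pow(Add(Mul(Rational(1, 3), 526), Mul(Rational(1, 3), -601)), -1)) = Mul(-589348, Pow(Add(Rational(526, 3), Rational(-601, 3)), -1)) = Mul(-589348, Pow(-25, -1)) = Mul(-589348, Rational(-1, 25)) = Rational(589348, 25)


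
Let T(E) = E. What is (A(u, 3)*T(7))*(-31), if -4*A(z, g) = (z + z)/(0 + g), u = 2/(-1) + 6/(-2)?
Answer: -1085/6 ≈ -180.83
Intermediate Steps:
u = -5 (u = 2*(-1) + 6*(-1/2) = -2 - 3 = -5)
A(z, g) = -z/(2*g) (A(z, g) = -(z + z)/(4*(0 + g)) = -2*z/(4*g) = -z/(2*g))
(A(u, 3)*T(7))*(-31) = (-1/2*(-5)/3*7)*(-31) = (-1/2*(-5)*1/3*7)*(-31) = ((5/6)*7)*(-31) = (35/6)*(-31) = -1085/6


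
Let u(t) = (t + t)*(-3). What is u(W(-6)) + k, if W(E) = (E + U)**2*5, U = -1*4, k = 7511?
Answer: 4511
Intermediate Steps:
U = -4
W(E) = 5*(-4 + E)**2 (W(E) = (E - 4)**2*5 = (-4 + E)**2*5 = 5*(-4 + E)**2)
u(t) = -6*t (u(t) = (2*t)*(-3) = -6*t)
u(W(-6)) + k = -30*(-4 - 6)**2 + 7511 = -30*(-10)**2 + 7511 = -30*100 + 7511 = -6*500 + 7511 = -3000 + 7511 = 4511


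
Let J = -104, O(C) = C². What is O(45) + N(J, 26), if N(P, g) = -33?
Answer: 1992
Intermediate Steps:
O(45) + N(J, 26) = 45² - 33 = 2025 - 33 = 1992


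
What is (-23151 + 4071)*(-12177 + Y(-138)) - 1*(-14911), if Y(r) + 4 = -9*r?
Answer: 208731031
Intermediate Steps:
Y(r) = -4 - 9*r
(-23151 + 4071)*(-12177 + Y(-138)) - 1*(-14911) = (-23151 + 4071)*(-12177 + (-4 - 9*(-138))) - 1*(-14911) = -19080*(-12177 + (-4 + 1242)) + 14911 = -19080*(-12177 + 1238) + 14911 = -19080*(-10939) + 14911 = 208716120 + 14911 = 208731031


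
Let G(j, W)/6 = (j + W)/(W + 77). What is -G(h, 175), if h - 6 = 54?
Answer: -235/42 ≈ -5.5952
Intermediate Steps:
h = 60 (h = 6 + 54 = 60)
G(j, W) = 6*(W + j)/(77 + W) (G(j, W) = 6*((j + W)/(W + 77)) = 6*((W + j)/(77 + W)) = 6*(W + j)/(77 + W))
-G(h, 175) = -6*(175 + 60)/(77 + 175) = -6*235/252 = -1*235/42 = -235/42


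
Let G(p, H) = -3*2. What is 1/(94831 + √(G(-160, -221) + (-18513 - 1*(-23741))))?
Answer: 94831/8992913339 - √5222/8992913339 ≈ 1.0537e-5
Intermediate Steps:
G(p, H) = -6
1/(94831 + √(G(-160, -221) + (-18513 - 1*(-23741)))) = 1/(94831 + √(-6 + (-18513 - 1*(-23741)))) = 1/(94831 + √(-6 + (-18513 + 23741))) = 1/(94831 + √(-6 + 5228)) = 1/(94831 + √5222)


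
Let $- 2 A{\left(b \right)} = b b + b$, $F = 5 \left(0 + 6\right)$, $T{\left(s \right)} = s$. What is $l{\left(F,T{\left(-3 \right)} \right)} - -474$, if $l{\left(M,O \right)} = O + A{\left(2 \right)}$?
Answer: $468$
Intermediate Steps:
$F = 30$ ($F = 5 \cdot 6 = 30$)
$A{\left(b \right)} = - \frac{b}{2} - \frac{b^{2}}{2}$ ($A{\left(b \right)} = - \frac{b b + b}{2} = - \frac{b^{2} + b}{2} = - \frac{b + b^{2}}{2} = - \frac{b}{2} - \frac{b^{2}}{2}$)
$l{\left(M,O \right)} = -3 + O$ ($l{\left(M,O \right)} = O - 1 \left(1 + 2\right) = O - 1 \cdot 3 = O - 3 = -3 + O$)
$l{\left(F,T{\left(-3 \right)} \right)} - -474 = \left(-3 - 3\right) - -474 = -6 + 474 = 468$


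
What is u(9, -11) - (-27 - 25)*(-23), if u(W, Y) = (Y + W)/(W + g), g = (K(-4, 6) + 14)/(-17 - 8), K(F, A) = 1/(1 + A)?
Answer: -882823/738 ≈ -1196.2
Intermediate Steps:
g = -99/175 (g = (1/(1 + 6) + 14)/(-17 - 8) = (1/7 + 14)/(-25) = (⅐ + 14)*(-1/25) = (99/7)*(-1/25) = -99/175 ≈ -0.56571)
u(W, Y) = (W + Y)/(-99/175 + W) (u(W, Y) = (Y + W)/(W - 99/175) = (W + Y)/(-99/175 + W))
u(9, -11) - (-27 - 25)*(-23) = 175*(9 - 11)/(-99 + 175*9) - (-27 - 25)*(-23) = 175*(-2)/(-99 + 1575) - (-52)*(-23) = 175*(-2)/1476 - 1*1196 = 175*(1/1476)*(-2) - 1196 = -175/738 - 1196 = -882823/738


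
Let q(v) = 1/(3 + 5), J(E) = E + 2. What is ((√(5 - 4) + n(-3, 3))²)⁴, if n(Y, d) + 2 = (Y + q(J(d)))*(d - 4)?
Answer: 2562890625/16777216 ≈ 152.76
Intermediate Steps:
J(E) = 2 + E
q(v) = ⅛ (q(v) = 1/8 = ⅛)
n(Y, d) = -2 + (-4 + d)*(⅛ + Y) (n(Y, d) = -2 + (Y + ⅛)*(d - 4) = -2 + (⅛ + Y)*(-4 + d) = -2 + (-4 + d)*(⅛ + Y))
((√(5 - 4) + n(-3, 3))²)⁴ = ((√(5 - 4) + (-5/2 - 4*(-3) + (⅛)*3 - 3*3))²)⁴ = ((√1 + (-5/2 + 12 + 3/8 - 9))²)⁴ = ((1 + 7/8)²)⁴ = ((15/8)²)⁴ = (225/64)⁴ = 2562890625/16777216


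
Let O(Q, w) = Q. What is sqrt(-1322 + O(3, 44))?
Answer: I*sqrt(1319) ≈ 36.318*I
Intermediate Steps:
sqrt(-1322 + O(3, 44)) = sqrt(-1322 + 3) = sqrt(-1319) = I*sqrt(1319)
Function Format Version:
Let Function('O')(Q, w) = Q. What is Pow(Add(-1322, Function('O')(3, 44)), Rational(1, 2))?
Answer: Mul(I, Pow(1319, Rational(1, 2))) ≈ Mul(36.318, I)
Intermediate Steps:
Pow(Add(-1322, Function('O')(3, 44)), Rational(1, 2)) = Pow(Add(-1322, 3), Rational(1, 2)) = Pow(-1319, Rational(1, 2)) = Mul(I, Pow(1319, Rational(1, 2)))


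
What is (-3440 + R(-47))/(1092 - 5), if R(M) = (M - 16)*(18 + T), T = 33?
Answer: -6653/1087 ≈ -6.1205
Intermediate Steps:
R(M) = -816 + 51*M (R(M) = (M - 16)*(18 + 33) = (-16 + M)*51 = -816 + 51*M)
(-3440 + R(-47))/(1092 - 5) = (-3440 + (-816 + 51*(-47)))/(1092 - 5) = (-3440 + (-816 - 2397))/1087 = (-3440 - 3213)*(1/1087) = -6653*1/1087 = -6653/1087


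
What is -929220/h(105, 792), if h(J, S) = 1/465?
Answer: -432087300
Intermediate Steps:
h(J, S) = 1/465
-929220/h(105, 792) = -929220/1/465 = -929220*465 = -432087300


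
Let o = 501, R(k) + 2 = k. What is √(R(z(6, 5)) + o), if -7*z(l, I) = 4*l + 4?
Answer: 3*√55 ≈ 22.249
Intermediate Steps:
z(l, I) = -4/7 - 4*l/7 (z(l, I) = -(4*l + 4)/7 = -(4 + 4*l)/7 = -4/7 - 4*l/7)
R(k) = -2 + k
√(R(z(6, 5)) + o) = √((-2 + (-4/7 - 4/7*6)) + 501) = √((-2 + (-4/7 - 24/7)) + 501) = √((-2 - 4) + 501) = √(-6 + 501) = √495 = 3*√55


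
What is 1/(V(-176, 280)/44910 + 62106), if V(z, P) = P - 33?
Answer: 44910/2789180707 ≈ 1.6101e-5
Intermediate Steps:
V(z, P) = -33 + P
1/(V(-176, 280)/44910 + 62106) = 1/((-33 + 280)/44910 + 62106) = 1/(247*(1/44910) + 62106) = 1/(247/44910 + 62106) = 1/(2789180707/44910) = 44910/2789180707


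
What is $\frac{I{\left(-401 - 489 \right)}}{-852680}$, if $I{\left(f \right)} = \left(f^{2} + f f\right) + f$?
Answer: $- \frac{158331}{85268} \approx -1.8569$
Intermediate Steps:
$I{\left(f \right)} = f + 2 f^{2}$ ($I{\left(f \right)} = \left(f^{2} + f^{2}\right) + f = 2 f^{2} + f = f + 2 f^{2}$)
$\frac{I{\left(-401 - 489 \right)}}{-852680} = \frac{\left(-401 - 489\right) \left(1 + 2 \left(-401 - 489\right)\right)}{-852680} = - 890 \left(1 + 2 \left(-890\right)\right) \left(- \frac{1}{852680}\right) = - 890 \left(1 - 1780\right) \left(- \frac{1}{852680}\right) = \left(-890\right) \left(-1779\right) \left(- \frac{1}{852680}\right) = 1583310 \left(- \frac{1}{852680}\right) = - \frac{158331}{85268}$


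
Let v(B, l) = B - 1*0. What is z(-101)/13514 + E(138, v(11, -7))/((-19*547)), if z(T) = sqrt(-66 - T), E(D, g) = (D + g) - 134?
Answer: -15/10393 + sqrt(35)/13514 ≈ -0.0010055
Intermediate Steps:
v(B, l) = B (v(B, l) = B + 0 = B)
E(D, g) = -134 + D + g
z(-101)/13514 + E(138, v(11, -7))/((-19*547)) = sqrt(-66 - 1*(-101))/13514 + (-134 + 138 + 11)/((-19*547)) = sqrt(-66 + 101)*(1/13514) + 15/(-10393) = sqrt(35)*(1/13514) + 15*(-1/10393) = sqrt(35)/13514 - 15/10393 = -15/10393 + sqrt(35)/13514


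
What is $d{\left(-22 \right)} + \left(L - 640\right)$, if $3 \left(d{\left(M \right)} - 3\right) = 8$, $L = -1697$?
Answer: $- \frac{6994}{3} \approx -2331.3$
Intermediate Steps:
$d{\left(M \right)} = \frac{17}{3}$ ($d{\left(M \right)} = 3 + \frac{1}{3} \cdot 8 = 3 + \frac{8}{3} = \frac{17}{3}$)
$d{\left(-22 \right)} + \left(L - 640\right) = \frac{17}{3} - 2337 = - \frac{6994}{3}$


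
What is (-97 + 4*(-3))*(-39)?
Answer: 4251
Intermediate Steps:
(-97 + 4*(-3))*(-39) = (-97 - 12)*(-39) = -109*(-39) = 4251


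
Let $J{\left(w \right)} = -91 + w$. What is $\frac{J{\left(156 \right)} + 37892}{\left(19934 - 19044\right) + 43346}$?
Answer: $\frac{37957}{44236} \approx 0.85806$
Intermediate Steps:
$\frac{J{\left(156 \right)} + 37892}{\left(19934 - 19044\right) + 43346} = \frac{\left(-91 + 156\right) + 37892}{\left(19934 - 19044\right) + 43346} = \frac{65 + 37892}{\left(19934 - 19044\right) + 43346} = \frac{37957}{890 + 43346} = \frac{37957}{44236}$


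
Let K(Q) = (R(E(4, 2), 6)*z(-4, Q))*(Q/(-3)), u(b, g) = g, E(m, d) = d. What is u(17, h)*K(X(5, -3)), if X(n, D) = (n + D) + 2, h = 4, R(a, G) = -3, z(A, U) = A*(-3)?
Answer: 192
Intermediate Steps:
z(A, U) = -3*A
X(n, D) = 2 + D + n (X(n, D) = (D + n) + 2 = 2 + D + n)
K(Q) = 12*Q (K(Q) = (-(-9)*(-4))*(Q/(-3)) = (-3*12)*(Q*(-⅓)) = -(-12)*Q = 12*Q)
u(17, h)*K(X(5, -3)) = 4*(12*(2 - 3 + 5)) = 4*(12*4) = 4*48 = 192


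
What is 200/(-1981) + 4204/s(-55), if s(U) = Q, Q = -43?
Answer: -8336724/85183 ≈ -97.868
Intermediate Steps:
s(U) = -43
200/(-1981) + 4204/s(-55) = 200/(-1981) + 4204/(-43) = 200*(-1/1981) + 4204*(-1/43) = -200/1981 - 4204/43 = -8336724/85183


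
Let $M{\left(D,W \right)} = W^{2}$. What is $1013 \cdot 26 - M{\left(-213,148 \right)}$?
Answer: $4434$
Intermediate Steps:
$1013 \cdot 26 - M{\left(-213,148 \right)} = 1013 \cdot 26 - 148^{2} = 26338 - 21904 = 4434$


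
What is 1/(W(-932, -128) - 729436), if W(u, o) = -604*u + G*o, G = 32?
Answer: -1/170604 ≈ -5.8615e-6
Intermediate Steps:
W(u, o) = -604*u + 32*o
1/(W(-932, -128) - 729436) = 1/((-604*(-932) + 32*(-128)) - 729436) = 1/((562928 - 4096) - 729436) = 1/(558832 - 729436) = 1/(-170604) = -1/170604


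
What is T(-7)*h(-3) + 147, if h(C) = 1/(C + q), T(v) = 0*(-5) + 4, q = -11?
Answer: 1027/7 ≈ 146.71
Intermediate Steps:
T(v) = 4 (T(v) = 0 + 4 = 4)
h(C) = 1/(-11 + C) (h(C) = 1/(C - 11) = 1/(-11 + C))
T(-7)*h(-3) + 147 = 4/(-11 - 3) + 147 = 4/(-14) + 147 = 4*(-1/14) + 147 = -2/7 + 147 = 1027/7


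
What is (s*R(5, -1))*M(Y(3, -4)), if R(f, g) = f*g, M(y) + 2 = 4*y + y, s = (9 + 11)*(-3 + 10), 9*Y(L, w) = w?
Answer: 26600/9 ≈ 2955.6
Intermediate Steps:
Y(L, w) = w/9
s = 140 (s = 20*7 = 140)
M(y) = -2 + 5*y (M(y) = -2 + (4*y + y) = -2 + 5*y)
(s*R(5, -1))*M(Y(3, -4)) = (140*(5*(-1)))*(-2 + 5*((1/9)*(-4))) = (140*(-5))*(-2 + 5*(-4/9)) = -700*(-2 - 20/9) = -700*(-38/9) = 26600/9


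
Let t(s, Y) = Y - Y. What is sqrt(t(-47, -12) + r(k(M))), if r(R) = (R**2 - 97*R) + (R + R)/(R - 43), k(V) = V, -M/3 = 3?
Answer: 3*sqrt(71682)/26 ≈ 30.892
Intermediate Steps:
M = -9 (M = -3*3 = -9)
t(s, Y) = 0
r(R) = R**2 - 97*R + 2*R/(-43 + R) (r(R) = (R**2 - 97*R) + (2*R)/(-43 + R) = (R**2 - 97*R) + 2*R/(-43 + R) = R**2 - 97*R + 2*R/(-43 + R))
sqrt(t(-47, -12) + r(k(M))) = sqrt(0 - 9*(4173 + (-9)**2 - 140*(-9))/(-43 - 9)) = sqrt(0 - 9*(4173 + 81 + 1260)/(-52)) = sqrt(0 - 9*(-1/52)*5514) = sqrt(0 + 24813/26) = sqrt(24813/26) = 3*sqrt(71682)/26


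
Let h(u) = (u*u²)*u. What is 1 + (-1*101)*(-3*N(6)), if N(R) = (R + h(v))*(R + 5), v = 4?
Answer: 873247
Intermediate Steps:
h(u) = u⁴ (h(u) = u³*u = u⁴)
N(R) = (5 + R)*(256 + R) (N(R) = (R + 4⁴)*(R + 5) = (R + 256)*(5 + R) = (256 + R)*(5 + R) = (5 + R)*(256 + R))
1 + (-1*101)*(-3*N(6)) = 1 + (-1*101)*(-3*(1280 + 6² + 261*6)) = 1 - (-303)*(1280 + 36 + 1566) = 1 - (-303)*2882 = 1 - 101*(-8646) = 1 + 873246 = 873247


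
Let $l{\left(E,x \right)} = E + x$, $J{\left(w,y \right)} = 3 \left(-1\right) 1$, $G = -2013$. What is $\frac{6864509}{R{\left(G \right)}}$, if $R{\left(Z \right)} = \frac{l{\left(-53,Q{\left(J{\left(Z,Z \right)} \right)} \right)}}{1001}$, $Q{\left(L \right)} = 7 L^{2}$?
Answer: $\frac{6871373509}{10} \approx 6.8714 \cdot 10^{8}$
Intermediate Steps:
$J{\left(w,y \right)} = -3$ ($J{\left(w,y \right)} = \left(-3\right) 1 = -3$)
$R{\left(Z \right)} = \frac{10}{1001}$ ($R{\left(Z \right)} = \frac{-53 + 7 \left(-3\right)^{2}}{1001} = \left(-53 + 7 \cdot 9\right) \frac{1}{1001} = \left(-53 + 63\right) \frac{1}{1001} = 10 \cdot \frac{1}{1001} = \frac{10}{1001}$)
$\frac{6864509}{R{\left(G \right)}} = \frac{6864509}{\frac{10}{1001}} = 6864509 \cdot \frac{1001}{10} = \frac{6871373509}{10}$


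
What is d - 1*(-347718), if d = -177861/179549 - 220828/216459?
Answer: 13513980874655767/38864996991 ≈ 3.4772e+5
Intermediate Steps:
d = -78149060771/38864996991 (d = -177861*1/179549 - 220828*1/216459 = -177861/179549 - 220828/216459 = -78149060771/38864996991 ≈ -2.0108)
d - 1*(-347718) = -78149060771/38864996991 - 1*(-347718) = -78149060771/38864996991 + 347718 = 13513980874655767/38864996991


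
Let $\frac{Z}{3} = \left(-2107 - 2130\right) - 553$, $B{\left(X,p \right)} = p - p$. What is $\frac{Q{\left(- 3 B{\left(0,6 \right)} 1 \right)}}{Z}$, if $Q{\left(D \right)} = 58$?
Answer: $- \frac{29}{7185} \approx -0.0040362$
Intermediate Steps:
$B{\left(X,p \right)} = 0$
$Z = -14370$ ($Z = 3 \left(\left(-2107 - 2130\right) - 553\right) = 3 \left(-4237 - 553\right) = 3 \left(-4790\right) = -14370$)
$\frac{Q{\left(- 3 B{\left(0,6 \right)} 1 \right)}}{Z} = \frac{58}{-14370} = 58 \left(- \frac{1}{14370}\right) = - \frac{29}{7185}$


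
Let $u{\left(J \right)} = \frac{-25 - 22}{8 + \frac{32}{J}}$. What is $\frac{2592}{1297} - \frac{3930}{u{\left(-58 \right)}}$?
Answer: $\frac{1104530256}{1767811} \approx 624.8$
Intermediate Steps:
$u{\left(J \right)} = - \frac{47}{8 + \frac{32}{J}}$
$\frac{2592}{1297} - \frac{3930}{u{\left(-58 \right)}} = \frac{2592}{1297} - \frac{3930}{\left(-47\right) \left(-58\right) \frac{1}{32 + 8 \left(-58\right)}} = 2592 \cdot \frac{1}{1297} - \frac{3930}{\left(-47\right) \left(-58\right) \frac{1}{32 - 464}} = \frac{2592}{1297} - \frac{3930}{\left(-47\right) \left(-58\right) \frac{1}{-432}} = \frac{2592}{1297} - \frac{3930}{\left(-47\right) \left(-58\right) \left(- \frac{1}{432}\right)} = \frac{2592}{1297} - \frac{3930}{- \frac{1363}{216}} = \frac{2592}{1297} - - \frac{848880}{1363} = \frac{2592}{1297} + \frac{848880}{1363} = \frac{1104530256}{1767811}$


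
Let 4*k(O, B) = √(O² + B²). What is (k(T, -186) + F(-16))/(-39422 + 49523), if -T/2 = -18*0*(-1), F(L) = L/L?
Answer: 95/20202 ≈ 0.0047025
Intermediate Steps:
F(L) = 1
T = 0 (T = -2*(-18*0)*(-1) = -2*(-3*0)*(-1) = -0*(-1) = -2*0 = 0)
k(O, B) = √(B² + O²)/4 (k(O, B) = √(O² + B²)/4 = √(B² + O²)/4)
(k(T, -186) + F(-16))/(-39422 + 49523) = (√((-186)² + 0²)/4 + 1)/(-39422 + 49523) = (√(34596 + 0)/4 + 1)/10101 = (√34596/4 + 1)*(1/10101) = ((¼)*186 + 1)*(1/10101) = (93/2 + 1)*(1/10101) = (95/2)*(1/10101) = 95/20202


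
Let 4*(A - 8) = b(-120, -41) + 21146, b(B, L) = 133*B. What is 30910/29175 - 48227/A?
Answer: -546680252/15223515 ≈ -35.910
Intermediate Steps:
A = 2609/2 (A = 8 + (133*(-120) + 21146)/4 = 8 + (-15960 + 21146)/4 = 8 + (1/4)*5186 = 8 + 2593/2 = 2609/2 ≈ 1304.5)
30910/29175 - 48227/A = 30910/29175 - 48227/2609/2 = 30910*(1/29175) - 48227*2/2609 = 6182/5835 - 96454/2609 = -546680252/15223515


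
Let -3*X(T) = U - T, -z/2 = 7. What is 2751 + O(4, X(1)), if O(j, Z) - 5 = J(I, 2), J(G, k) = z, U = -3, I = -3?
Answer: 2742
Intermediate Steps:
z = -14 (z = -2*7 = -14)
X(T) = 1 + T/3 (X(T) = -(-3 - T)/3 = 1 + T/3)
J(G, k) = -14
O(j, Z) = -9 (O(j, Z) = 5 - 14 = -9)
2751 + O(4, X(1)) = 2751 - 9 = 2742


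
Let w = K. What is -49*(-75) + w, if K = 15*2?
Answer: 3705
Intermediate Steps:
K = 30
w = 30
-49*(-75) + w = -49*(-75) + 30 = 3675 + 30 = 3705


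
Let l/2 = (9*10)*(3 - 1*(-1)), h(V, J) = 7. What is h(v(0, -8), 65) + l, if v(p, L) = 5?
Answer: 727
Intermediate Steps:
l = 720 (l = 2*((9*10)*(3 - 1*(-1))) = 2*(90*(3 + 1)) = 2*(90*4) = 2*360 = 720)
h(v(0, -8), 65) + l = 7 + 720 = 727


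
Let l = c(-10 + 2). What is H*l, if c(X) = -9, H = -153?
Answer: 1377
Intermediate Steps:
l = -9
H*l = -153*(-9) = 1377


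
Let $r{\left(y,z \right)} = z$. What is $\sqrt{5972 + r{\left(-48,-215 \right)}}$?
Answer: $\sqrt{5757} \approx 75.875$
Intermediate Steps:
$\sqrt{5972 + r{\left(-48,-215 \right)}} = \sqrt{5972 - 215} = \sqrt{5757}$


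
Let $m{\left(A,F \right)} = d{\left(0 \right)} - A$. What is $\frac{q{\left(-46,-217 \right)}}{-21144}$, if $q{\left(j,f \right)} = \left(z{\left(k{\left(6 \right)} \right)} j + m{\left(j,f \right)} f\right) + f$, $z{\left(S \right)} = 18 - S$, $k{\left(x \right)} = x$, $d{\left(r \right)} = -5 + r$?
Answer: $\frac{1611}{3524} \approx 0.45715$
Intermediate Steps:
$m{\left(A,F \right)} = -5 - A$ ($m{\left(A,F \right)} = \left(-5 + 0\right) - A = -5 - A$)
$q{\left(j,f \right)} = f + 12 j + f \left(-5 - j\right)$ ($q{\left(j,f \right)} = \left(\left(18 - 6\right) j + \left(-5 - j\right) f\right) + f = \left(\left(18 - 6\right) j + f \left(-5 - j\right)\right) + f = \left(12 j + f \left(-5 - j\right)\right) + f = f + 12 j + f \left(-5 - j\right)$)
$\frac{q{\left(-46,-217 \right)}}{-21144} = \frac{-217 + 12 \left(-46\right) - - 217 \left(5 - 46\right)}{-21144} = \left(-217 - 552 - \left(-217\right) \left(-41\right)\right) \left(- \frac{1}{21144}\right) = \left(-217 - 552 - 8897\right) \left(- \frac{1}{21144}\right) = \left(-9666\right) \left(- \frac{1}{21144}\right) = \frac{1611}{3524}$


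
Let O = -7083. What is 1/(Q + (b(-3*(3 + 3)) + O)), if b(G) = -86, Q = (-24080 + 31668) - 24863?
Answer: -1/24444 ≈ -4.0910e-5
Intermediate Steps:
Q = -17275 (Q = 7588 - 24863 = -17275)
1/(Q + (b(-3*(3 + 3)) + O)) = 1/(-17275 + (-86 - 7083)) = 1/(-17275 - 7169) = 1/(-24444) = -1/24444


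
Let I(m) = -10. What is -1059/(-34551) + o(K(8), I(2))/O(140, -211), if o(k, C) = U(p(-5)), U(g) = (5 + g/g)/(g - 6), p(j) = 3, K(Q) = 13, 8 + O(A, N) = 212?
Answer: 2721/130526 ≈ 0.020846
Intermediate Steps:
O(A, N) = 204 (O(A, N) = -8 + 212 = 204)
U(g) = 6/(-6 + g) (U(g) = (5 + 1)/(-6 + g) = 6/(-6 + g))
o(k, C) = -2 (o(k, C) = 6/(-6 + 3) = 6/(-3) = 6*(-1/3) = -2)
-1059/(-34551) + o(K(8), I(2))/O(140, -211) = -1059/(-34551) - 2/204 = -1059*(-1/34551) - 2*1/204 = 353/11517 - 1/102 = 2721/130526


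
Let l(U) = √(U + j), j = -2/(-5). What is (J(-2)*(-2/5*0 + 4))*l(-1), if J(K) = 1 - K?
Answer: 12*I*√15/5 ≈ 9.2952*I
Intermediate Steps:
j = ⅖ (j = -2*(-⅕) = ⅖ ≈ 0.40000)
l(U) = √(⅖ + U) (l(U) = √(U + ⅖) = √(⅖ + U))
(J(-2)*(-2/5*0 + 4))*l(-1) = ((1 - 1*(-2))*(-2/5*0 + 4))*(√(10 + 25*(-1))/5) = ((1 + 2)*(-2*⅕*0 + 4))*(√(10 - 25)/5) = (3*(-⅖*0 + 4))*(√(-15)/5) = (3*(0 + 4))*((I*√15)/5) = (3*4)*(I*√15/5) = 12*(I*√15/5) = 12*I*√15/5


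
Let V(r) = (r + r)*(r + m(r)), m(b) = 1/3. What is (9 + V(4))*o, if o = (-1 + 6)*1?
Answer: 655/3 ≈ 218.33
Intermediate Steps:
m(b) = ⅓
o = 5 (o = 5*1 = 5)
V(r) = 2*r*(⅓ + r) (V(r) = (r + r)*(r + ⅓) = (2*r)*(⅓ + r) = 2*r*(⅓ + r))
(9 + V(4))*o = (9 + (⅔)*4*(1 + 3*4))*5 = (9 + (⅔)*4*(1 + 12))*5 = (9 + (⅔)*4*13)*5 = (9 + 104/3)*5 = (131/3)*5 = 655/3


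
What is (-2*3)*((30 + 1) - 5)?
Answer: -156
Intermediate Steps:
(-2*3)*((30 + 1) - 5) = -6*(31 - 5) = -6*26 = -156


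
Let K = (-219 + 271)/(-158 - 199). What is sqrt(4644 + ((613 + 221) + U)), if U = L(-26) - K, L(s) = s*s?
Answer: sqrt(784339710)/357 ≈ 78.448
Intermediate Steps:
K = -52/357 (K = 52/(-357) = 52*(-1/357) = -52/357 ≈ -0.14566)
L(s) = s**2
U = 241384/357 (U = (-26)**2 - 1*(-52/357) = 676 + 52/357 = 241384/357 ≈ 676.15)
sqrt(4644 + ((613 + 221) + U)) = sqrt(4644 + ((613 + 221) + 241384/357)) = sqrt(4644 + (834 + 241384/357)) = sqrt(4644 + 539122/357) = sqrt(2197030/357) = sqrt(784339710)/357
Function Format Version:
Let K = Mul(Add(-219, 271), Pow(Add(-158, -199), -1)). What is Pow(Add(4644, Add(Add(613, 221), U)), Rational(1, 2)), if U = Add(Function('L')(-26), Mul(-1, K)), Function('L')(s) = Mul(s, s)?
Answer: Mul(Rational(1, 357), Pow(784339710, Rational(1, 2))) ≈ 78.448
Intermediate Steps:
K = Rational(-52, 357) (K = Mul(52, Pow(-357, -1)) = Mul(52, Rational(-1, 357)) = Rational(-52, 357) ≈ -0.14566)
Function('L')(s) = Pow(s, 2)
U = Rational(241384, 357) (U = Add(Pow(-26, 2), Mul(-1, Rational(-52, 357))) = Add(676, Rational(52, 357)) = Rational(241384, 357) ≈ 676.15)
Pow(Add(4644, Add(Add(613, 221), U)), Rational(1, 2)) = Pow(Add(4644, Add(Add(613, 221), Rational(241384, 357))), Rational(1, 2)) = Pow(Add(4644, Add(834, Rational(241384, 357))), Rational(1, 2)) = Pow(Add(4644, Rational(539122, 357)), Rational(1, 2)) = Pow(Rational(2197030, 357), Rational(1, 2)) = Mul(Rational(1, 357), Pow(784339710, Rational(1, 2)))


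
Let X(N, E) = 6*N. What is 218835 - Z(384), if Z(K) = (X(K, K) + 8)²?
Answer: -5126509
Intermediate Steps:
Z(K) = (8 + 6*K)² (Z(K) = (6*K + 8)² = (8 + 6*K)²)
218835 - Z(384) = 218835 - 4*(4 + 3*384)² = 218835 - 4*(4 + 1152)² = 218835 - 4*1156² = 218835 - 4*1336336 = 218835 - 1*5345344 = 218835 - 5345344 = -5126509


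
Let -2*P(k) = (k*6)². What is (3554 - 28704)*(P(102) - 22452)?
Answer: 5274558600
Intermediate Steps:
P(k) = -18*k² (P(k) = -36*k²/2 = -18*k²)
(3554 - 28704)*(P(102) - 22452) = (3554 - 28704)*(-18*102² - 22452) = -25150*(-18*10404 - 22452) = -25150*(-187272 - 22452) = -25150*(-209724) = 5274558600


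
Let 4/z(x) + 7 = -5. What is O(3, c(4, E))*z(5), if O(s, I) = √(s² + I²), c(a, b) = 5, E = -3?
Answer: -√34/3 ≈ -1.9437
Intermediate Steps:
z(x) = -⅓ (z(x) = 4/(-7 - 5) = 4/(-12) = 4*(-1/12) = -⅓)
O(s, I) = √(I² + s²)
O(3, c(4, E))*z(5) = √(5² + 3²)*(-⅓) = √(25 + 9)*(-⅓) = √34*(-⅓) = -√34/3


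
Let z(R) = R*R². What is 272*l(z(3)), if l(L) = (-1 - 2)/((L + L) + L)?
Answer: -272/27 ≈ -10.074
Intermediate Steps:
z(R) = R³
l(L) = -1/L (l(L) = -3/(2*L + L) = -3*1/(3*L) = -1/L)
272*l(z(3)) = 272*(-1/(3³)) = 272*(-1/27) = -272/27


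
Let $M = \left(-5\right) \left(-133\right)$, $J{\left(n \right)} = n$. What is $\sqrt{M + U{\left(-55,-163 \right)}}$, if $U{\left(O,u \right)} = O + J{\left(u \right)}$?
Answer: $\sqrt{447} \approx 21.142$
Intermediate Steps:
$U{\left(O,u \right)} = O + u$
$M = 665$
$\sqrt{M + U{\left(-55,-163 \right)}} = \sqrt{665 - 218} = \sqrt{447}$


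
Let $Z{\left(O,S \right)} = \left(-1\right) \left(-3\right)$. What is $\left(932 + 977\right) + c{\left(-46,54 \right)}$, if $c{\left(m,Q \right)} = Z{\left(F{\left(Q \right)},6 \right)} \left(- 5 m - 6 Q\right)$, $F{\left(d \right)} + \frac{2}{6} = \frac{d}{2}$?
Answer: $1627$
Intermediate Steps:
$F{\left(d \right)} = - \frac{1}{3} + \frac{d}{2}$
$Z{\left(O,S \right)} = 3$
$c{\left(m,Q \right)} = - 18 Q - 15 m$ ($c{\left(m,Q \right)} = 3 \left(- 5 m - 6 Q\right) = 3 \left(- 6 Q - 5 m\right) = - 18 Q - 15 m$)
$\left(932 + 977\right) + c{\left(-46,54 \right)} = \left(932 + 977\right) - 282 = 1909 + \left(-972 + 690\right) = 1909 - 282 = 1627$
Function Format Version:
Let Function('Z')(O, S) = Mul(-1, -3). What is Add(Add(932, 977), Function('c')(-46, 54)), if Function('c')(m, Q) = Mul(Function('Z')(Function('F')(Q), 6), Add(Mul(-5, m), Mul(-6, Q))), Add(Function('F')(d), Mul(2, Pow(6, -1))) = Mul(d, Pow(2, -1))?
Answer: 1627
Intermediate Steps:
Function('F')(d) = Add(Rational(-1, 3), Mul(Rational(1, 2), d)) (Function('F')(d) = Add(Rational(-1, 3), Mul(d, Pow(2, -1))) = Add(Rational(-1, 3), Mul(d, Rational(1, 2))) = Add(Rational(-1, 3), Mul(Rational(1, 2), d)))
Function('Z')(O, S) = 3
Function('c')(m, Q) = Add(Mul(-18, Q), Mul(-15, m)) (Function('c')(m, Q) = Mul(3, Add(Mul(-5, m), Mul(-6, Q))) = Mul(3, Add(Mul(-6, Q), Mul(-5, m))) = Add(Mul(-18, Q), Mul(-15, m)))
Add(Add(932, 977), Function('c')(-46, 54)) = Add(Add(932, 977), Add(Mul(-18, 54), Mul(-15, -46))) = Add(1909, Add(-972, 690)) = Add(1909, -282) = 1627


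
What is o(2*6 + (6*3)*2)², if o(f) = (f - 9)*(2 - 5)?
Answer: 13689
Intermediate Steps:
o(f) = 27 - 3*f (o(f) = (-9 + f)*(-3) = 27 - 3*f)
o(2*6 + (6*3)*2)² = (27 - 3*(2*6 + (6*3)*2))² = (27 - 3*(12 + 18*2))² = (27 - 3*(12 + 36))² = (27 - 3*48)² = (27 - 144)² = (-117)² = 13689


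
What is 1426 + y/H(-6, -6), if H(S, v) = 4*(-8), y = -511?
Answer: 46143/32 ≈ 1442.0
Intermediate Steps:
H(S, v) = -32
1426 + y/H(-6, -6) = 1426 - 511/(-32) = 1426 - 511*(-1/32) = 1426 + 511/32 = 46143/32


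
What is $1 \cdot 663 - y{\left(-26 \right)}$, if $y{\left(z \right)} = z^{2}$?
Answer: $-13$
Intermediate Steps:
$1 \cdot 663 - y{\left(-26 \right)} = 1 \cdot 663 - \left(-26\right)^{2} = 663 - 676 = -13$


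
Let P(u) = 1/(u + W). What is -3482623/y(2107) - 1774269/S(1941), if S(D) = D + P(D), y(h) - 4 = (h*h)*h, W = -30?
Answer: -31715673300299067769/34696042932922844 ≈ -914.10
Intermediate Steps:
y(h) = 4 + h³ (y(h) = 4 + (h*h)*h = 4 + h²*h = 4 + h³)
P(u) = 1/(-30 + u) (P(u) = 1/(u - 30) = 1/(-30 + u))
S(D) = D + 1/(-30 + D)
-3482623/y(2107) - 1774269/S(1941) = -3482623/(4 + 2107³) - 1774269*(-30 + 1941)/(1 + 1941*(-30 + 1941)) = -3482623/(4 + 9353919043) - 1774269*1911/(1 + 1941*1911) = -3482623/9353919047 - 1774269*1911/(1 + 3709251) = -3482623*1/9353919047 - 1774269/((1/1911)*3709252) = -3482623/9353919047 - 1774269/3709252/1911 = -3482623/9353919047 - 1774269*1911/3709252 = -3482623/9353919047 - 3390628059/3709252 = -31715673300299067769/34696042932922844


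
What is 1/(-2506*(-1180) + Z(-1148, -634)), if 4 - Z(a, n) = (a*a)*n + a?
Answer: 1/838509368 ≈ 1.1926e-9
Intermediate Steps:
Z(a, n) = 4 - a - n*a**2 (Z(a, n) = 4 - ((a*a)*n + a) = 4 - (a**2*n + a) = 4 - (n*a**2 + a) = 4 - (a + n*a**2) = 4 + (-a - n*a**2) = 4 - a - n*a**2)
1/(-2506*(-1180) + Z(-1148, -634)) = 1/(-2506*(-1180) + (4 - 1*(-1148) - 1*(-634)*(-1148)**2)) = 1/(2957080 + (4 + 1148 - 1*(-634)*1317904)) = 1/(2957080 + (4 + 1148 + 835551136)) = 1/(2957080 + 835552288) = 1/838509368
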